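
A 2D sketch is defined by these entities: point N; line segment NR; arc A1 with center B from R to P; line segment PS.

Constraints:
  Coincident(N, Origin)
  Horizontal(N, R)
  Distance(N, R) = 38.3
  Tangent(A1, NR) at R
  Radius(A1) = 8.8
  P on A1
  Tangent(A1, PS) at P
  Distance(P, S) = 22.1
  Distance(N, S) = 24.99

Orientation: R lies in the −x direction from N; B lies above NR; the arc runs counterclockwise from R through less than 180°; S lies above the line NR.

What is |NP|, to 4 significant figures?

32.07

N is at the origin; NR is horizontal with |NR| = 38.3 and R on the −x side, so R = (-38.30, 0.000). The tangent condition forces BR to be normal to NR, so B = R + (0, 8.8) = (-38.30, 8.800). Since BP ⟂ PS (tangency), |BS| = √(8.8² + 22.1²) = 23.79 regardless of where P sits on A1. So S lies on both circle(N, 24.99) and circle(B, 23.79); the above-NR intersection is S = (-16.64, 18.64). P is the foot of the tangent from S: P = (-31.95, 2.704).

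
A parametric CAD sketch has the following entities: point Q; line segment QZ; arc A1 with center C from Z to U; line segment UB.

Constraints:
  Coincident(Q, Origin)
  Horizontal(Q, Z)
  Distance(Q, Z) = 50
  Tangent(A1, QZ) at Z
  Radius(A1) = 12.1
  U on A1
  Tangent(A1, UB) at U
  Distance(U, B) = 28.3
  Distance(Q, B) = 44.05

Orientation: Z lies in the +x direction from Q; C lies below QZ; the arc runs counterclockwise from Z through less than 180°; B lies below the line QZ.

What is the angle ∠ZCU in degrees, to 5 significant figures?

68.073°

Checks: |CU| = 12.10 ✓; ∠(CU, UB) = 90.00° ✓; |UB| = 28.30 ✓; |QB| = 44.05 ✓.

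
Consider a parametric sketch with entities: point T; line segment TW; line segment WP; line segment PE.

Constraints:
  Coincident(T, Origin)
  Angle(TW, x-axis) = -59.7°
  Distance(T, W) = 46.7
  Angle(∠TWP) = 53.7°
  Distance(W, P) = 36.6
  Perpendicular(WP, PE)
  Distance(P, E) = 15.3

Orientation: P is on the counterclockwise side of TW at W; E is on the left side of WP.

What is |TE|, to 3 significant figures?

24.1

T is at the origin; TW runs at -59.7° with length 46.7, so W = 46.7·(cos -59.7°, sin -59.7°) = (23.6, -40.3). ∠TWP = 53.7°, so WP runs at -59.7° + (180° − 53.7°) = 66.6° from the x-axis; with |WP| = 36.6, P = W + 36.6·(cos 66.6°, sin 66.6°) = (38.1, -6.73). WP ⟂ PE; with |PE| = 15.3 on the left of WP, E = P + 15.3·(-0.918, 0.397) = (24.1, -0.654). Then |TE| = |E − T| = 24.1.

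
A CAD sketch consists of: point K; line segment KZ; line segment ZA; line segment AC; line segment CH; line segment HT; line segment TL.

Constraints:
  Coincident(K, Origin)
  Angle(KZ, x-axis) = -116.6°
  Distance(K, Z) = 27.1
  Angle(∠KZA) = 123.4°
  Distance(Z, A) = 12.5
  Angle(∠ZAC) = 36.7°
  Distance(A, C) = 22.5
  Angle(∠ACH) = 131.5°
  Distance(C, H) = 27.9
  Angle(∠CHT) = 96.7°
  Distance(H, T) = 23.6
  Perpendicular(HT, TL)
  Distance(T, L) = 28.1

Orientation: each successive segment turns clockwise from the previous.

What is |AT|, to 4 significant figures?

46.04

∠ACH = 131.5° gives CH at -5.000° from the x-axis; with |CH| = 27.9, H = (19.57, -12.66). ∠CHT = 96.7° gives HT at -88.30° from the x-axis; with |HT| = 23.6, T = (20.27, -36.24). Then |AT| = |T − A| = 46.04.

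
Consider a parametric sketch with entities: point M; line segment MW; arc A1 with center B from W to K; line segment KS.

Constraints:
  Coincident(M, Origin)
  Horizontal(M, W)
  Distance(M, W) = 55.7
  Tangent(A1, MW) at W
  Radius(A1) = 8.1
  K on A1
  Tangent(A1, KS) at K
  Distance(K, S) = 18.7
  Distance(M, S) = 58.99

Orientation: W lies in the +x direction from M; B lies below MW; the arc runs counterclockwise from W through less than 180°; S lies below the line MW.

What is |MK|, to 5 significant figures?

48.801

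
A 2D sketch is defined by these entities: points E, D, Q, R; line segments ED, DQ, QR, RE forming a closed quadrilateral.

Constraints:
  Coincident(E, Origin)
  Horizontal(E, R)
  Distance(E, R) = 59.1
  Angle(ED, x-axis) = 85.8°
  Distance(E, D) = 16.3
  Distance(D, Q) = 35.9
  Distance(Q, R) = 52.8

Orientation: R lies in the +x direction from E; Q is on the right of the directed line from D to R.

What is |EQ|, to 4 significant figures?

20.99

E is at the origin; ER is horizontal with |ER| = 59.1 and R in +x, so R = (59.1, 0). ED runs at 85.8° with |ED| = 16.3, so D = (1.194, 16.26). Q is determined by |DQ| = 35.9 and |QR| = 52.8 together: it lies at the intersection of circle(D, 35.9) and circle(R, 52.8). With |DR| = 60.14, the foot of the radical line on DR is 17.61 from D and the perpendicular offset is √(35.9² − 17.61²) = 31.28. Taking the right-of-DR solution: Q = (9.693, -18.62).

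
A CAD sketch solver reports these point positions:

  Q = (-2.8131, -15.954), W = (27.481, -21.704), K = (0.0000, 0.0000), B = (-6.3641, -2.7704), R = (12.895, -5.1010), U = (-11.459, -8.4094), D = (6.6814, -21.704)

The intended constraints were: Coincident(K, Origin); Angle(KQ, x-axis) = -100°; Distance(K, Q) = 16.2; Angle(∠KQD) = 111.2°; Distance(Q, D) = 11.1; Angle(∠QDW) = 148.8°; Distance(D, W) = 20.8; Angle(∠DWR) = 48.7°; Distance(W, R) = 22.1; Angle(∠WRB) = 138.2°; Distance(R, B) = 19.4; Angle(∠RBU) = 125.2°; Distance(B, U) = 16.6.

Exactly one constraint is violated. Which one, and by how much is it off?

Distance(B, U) = 16.6 — off by 9.00.

K = (0.00, 0.00) ✓; KQ at -100.0° ✓; |KQ| = 16.20 ✓; ∠KQD = 111.2° ✓; |QD| = 11.10 ✓; ∠QDW = 148.8° ✓; |DW| = 20.80 ✓; ∠DWR = 48.70° ✓; |WR| = 22.10 ✓; ∠WRB = 138.2° ✓; |RB| = 19.40 ✓; ∠RBU = 125.2° ✓; |BU| = 7.600 ✗.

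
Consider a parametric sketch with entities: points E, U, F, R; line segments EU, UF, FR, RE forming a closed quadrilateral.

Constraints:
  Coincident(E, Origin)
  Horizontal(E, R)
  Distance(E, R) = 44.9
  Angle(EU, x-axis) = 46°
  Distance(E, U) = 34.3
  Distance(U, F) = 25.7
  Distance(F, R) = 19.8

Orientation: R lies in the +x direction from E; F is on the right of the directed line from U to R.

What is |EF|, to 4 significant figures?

25.14

E is at the origin; E and R share the same y with |ER| = 44.9 and R in +x, so R = (44.9, 0). EU runs at 46.0° with |EU| = 34.3, so U = (23.83, 24.67). F is determined by |UF| = 25.7 and |FR| = 19.8 together: it lies at the intersection of circle(U, 25.7) and circle(R, 19.8). With |UR| = 32.45, the foot of the radical line on UR is 20.36 from U and the perpendicular offset is √(25.7² − 20.36²) = 15.68. Taking the right-of-UR solution: F = (25.12, -0.9938).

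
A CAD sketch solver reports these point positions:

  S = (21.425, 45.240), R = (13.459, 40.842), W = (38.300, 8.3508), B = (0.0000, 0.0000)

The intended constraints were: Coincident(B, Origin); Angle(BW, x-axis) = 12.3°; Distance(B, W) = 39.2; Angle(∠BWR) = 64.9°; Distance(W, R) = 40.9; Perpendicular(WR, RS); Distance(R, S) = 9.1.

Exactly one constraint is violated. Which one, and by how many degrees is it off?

Perpendicular(WR, RS) — off by 8.50°.

B = (0.00, 0.00) ✓; BW at 12.30° ✓; |BW| = 39.20 ✓; ∠BWR = 64.90° ✓; |WR| = 40.90 ✓; ∠(WR, RS) = 98.50° ✗; |RS| = 9.099 ✓.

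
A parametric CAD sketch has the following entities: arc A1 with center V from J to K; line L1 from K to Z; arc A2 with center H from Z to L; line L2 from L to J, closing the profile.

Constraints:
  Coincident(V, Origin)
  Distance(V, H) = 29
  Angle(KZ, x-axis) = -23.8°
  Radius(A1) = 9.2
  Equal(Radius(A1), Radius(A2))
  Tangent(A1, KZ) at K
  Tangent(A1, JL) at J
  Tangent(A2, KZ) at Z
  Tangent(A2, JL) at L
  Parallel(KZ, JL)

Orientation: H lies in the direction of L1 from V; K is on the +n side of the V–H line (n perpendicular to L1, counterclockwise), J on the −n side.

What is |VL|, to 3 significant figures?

30.4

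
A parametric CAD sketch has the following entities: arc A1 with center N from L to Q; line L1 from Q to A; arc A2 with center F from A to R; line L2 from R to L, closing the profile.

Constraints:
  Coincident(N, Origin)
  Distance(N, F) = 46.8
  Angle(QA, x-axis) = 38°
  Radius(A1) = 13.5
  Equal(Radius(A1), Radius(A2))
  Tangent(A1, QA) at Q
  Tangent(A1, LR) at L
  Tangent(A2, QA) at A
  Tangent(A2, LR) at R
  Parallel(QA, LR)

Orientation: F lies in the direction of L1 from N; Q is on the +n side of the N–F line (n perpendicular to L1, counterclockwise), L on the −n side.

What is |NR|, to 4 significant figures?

48.71

The slot axis is L1's direction at 38.0°, so u = (cos 38.0°, sin 38.0°) = (0.7880, 0.6157) and n = (−sin 38.0°, cos 38.0°) = (-0.6157, 0.7880). N is at the origin and F lies 46.8 along u from N, so F = 46.8·u = (36.88, 28.81). Tangency of A1 to both parallel lines with radius 13.5 puts Q and L at N ± 13.5·n: Q = (-8.311, 10.64), L = (8.311, -10.64). Equal radii place A and R the same way about F: A = F + 13.5·n = (28.57, 39.45), R = F − 13.5·n = (45.19, 18.17). Then |NR| = |R − N| = 48.71.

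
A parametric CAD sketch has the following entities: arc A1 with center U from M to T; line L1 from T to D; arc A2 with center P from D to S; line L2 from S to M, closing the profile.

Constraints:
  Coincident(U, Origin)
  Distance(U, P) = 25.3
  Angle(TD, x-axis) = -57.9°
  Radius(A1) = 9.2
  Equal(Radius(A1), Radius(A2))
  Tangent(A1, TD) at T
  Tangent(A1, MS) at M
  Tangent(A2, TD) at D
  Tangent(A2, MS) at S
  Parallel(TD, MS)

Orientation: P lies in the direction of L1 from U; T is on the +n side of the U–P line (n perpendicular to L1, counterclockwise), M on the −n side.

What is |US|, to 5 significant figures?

26.921

Tangency of A1 to both parallel lines with radius 9.2 puts T and M at U ± 9.2·n: T = (7.7935, 4.8889), M = (-7.7935, -4.8889). Equal radii place D and S the same way about P: D = P + 9.2·n = (21.238, -16.543), S = P − 9.2·n = (5.6509, -26.321). Then |US| = |S − U| = 26.921.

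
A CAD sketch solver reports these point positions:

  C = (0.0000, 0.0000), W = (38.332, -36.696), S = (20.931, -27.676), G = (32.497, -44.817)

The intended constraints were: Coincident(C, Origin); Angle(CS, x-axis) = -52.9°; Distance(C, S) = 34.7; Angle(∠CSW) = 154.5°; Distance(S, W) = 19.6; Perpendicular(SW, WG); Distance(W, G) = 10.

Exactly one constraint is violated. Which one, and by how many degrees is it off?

Perpendicular(SW, WG) — off by 8.30°.

C = (0.00, 0.00) ✓; CS at -52.90° ✓; |CS| = 34.70 ✓; ∠CSW = 154.5° ✓; |SW| = 19.60 ✓; ∠(SW, WG) = 98.30° ✗; |WG| = 10.00 ✓.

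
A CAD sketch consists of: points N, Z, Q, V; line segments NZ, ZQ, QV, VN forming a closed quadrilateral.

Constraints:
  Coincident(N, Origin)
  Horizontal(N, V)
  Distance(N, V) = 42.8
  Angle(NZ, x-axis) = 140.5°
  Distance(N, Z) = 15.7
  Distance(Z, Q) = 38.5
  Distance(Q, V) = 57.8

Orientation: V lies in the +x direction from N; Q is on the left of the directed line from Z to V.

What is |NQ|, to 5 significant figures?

44.542

N is at the origin; N and V share the same y with |NV| = 42.8 and V in +x, so V = (42.8, 0). NZ runs at 140.5° with |NZ| = 15.7, so Z = (-12.115, 9.9864). Q is determined by |ZQ| = 38.5 and |QV| = 57.8 together: it lies at the intersection of circle(Z, 38.5) and circle(V, 57.8). With |ZV| = 55.815, the foot of the radical line on ZV is 11.258 from Z and the perpendicular offset is √(38.5² − 11.258²) = 36.817. Taking the left-of-ZV solution: Q = (5.5492, 44.195).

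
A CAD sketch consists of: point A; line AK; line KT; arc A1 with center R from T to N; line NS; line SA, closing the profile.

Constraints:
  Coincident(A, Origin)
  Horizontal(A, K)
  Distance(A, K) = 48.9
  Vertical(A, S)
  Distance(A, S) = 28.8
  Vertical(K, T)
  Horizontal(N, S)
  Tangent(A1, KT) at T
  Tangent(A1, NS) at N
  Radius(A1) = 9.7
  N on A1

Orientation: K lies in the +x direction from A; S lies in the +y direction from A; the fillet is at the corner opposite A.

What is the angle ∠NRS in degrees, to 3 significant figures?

76.1°

A is at the origin; A and K share the same y with |AK| = 48.9 and K on the +x side, so K = (48.9, 0.00). A and S share the same x with |AS| = 28.8 and S on the +y side, so S = (0.00, 28.8). The virtual corner opposite A is at (48.9, 28.8). Since A1 is tangent to KT there, RT ⟂ KT and tangency of A1 to NS means the radius RN is perpendicular to NS, with radius 9.7, so the center R sits 9.7 in from both sides at R = (39.2, 19.1). That places the tangent points at T = (48.9, 19.1) on KT and N = (39.2, 28.8) on NS. Then cos ∠NRS = RN·RS / (|RN||RS|), giving 76.1°.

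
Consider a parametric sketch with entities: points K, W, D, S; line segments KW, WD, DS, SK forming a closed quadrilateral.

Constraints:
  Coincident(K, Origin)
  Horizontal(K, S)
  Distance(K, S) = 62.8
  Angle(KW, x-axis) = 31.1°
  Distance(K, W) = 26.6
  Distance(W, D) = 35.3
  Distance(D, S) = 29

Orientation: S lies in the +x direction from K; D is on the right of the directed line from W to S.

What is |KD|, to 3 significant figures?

43.2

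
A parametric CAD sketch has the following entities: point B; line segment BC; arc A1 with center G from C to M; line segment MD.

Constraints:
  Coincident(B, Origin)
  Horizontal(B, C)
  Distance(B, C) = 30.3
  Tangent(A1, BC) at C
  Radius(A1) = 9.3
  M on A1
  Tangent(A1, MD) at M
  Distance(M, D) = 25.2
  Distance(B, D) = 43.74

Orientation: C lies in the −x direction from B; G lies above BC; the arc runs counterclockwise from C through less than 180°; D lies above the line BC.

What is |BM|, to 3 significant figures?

23.7

Checks: |BC| = 30.30 ✓; |GM| = 9.300 ✓; ∠(GM, MD) = 90.00° ✓; |MD| = 25.20 ✓; |BD| = 43.74 ✓.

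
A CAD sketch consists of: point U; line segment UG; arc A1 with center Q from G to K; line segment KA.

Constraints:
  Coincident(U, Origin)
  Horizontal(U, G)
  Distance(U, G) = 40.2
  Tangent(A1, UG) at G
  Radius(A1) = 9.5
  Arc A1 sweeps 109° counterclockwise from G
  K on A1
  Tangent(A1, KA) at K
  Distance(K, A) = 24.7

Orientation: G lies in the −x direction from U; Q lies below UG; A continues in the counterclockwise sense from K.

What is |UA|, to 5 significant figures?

54.633

U is at the origin; U and G share the same y with |UG| = 40.2 and G on the −x side, so G = (-40.200, 0.0000). Since A1 is tangent to UG there, QG ⟂ UG, so Q = G + (0, -9.5) = (-40.200, -9.5000). On A1, G sits at bearing 90° from Q; a 109° counterclockwise sweep puts K at bearing 199°, so K = Q + 9.5·(cos 199°, sin 199°) = (-49.182, -12.593). The tangent condition forces QK to be normal to KA, so KA runs along (−sin 199°, cos 199°); with |KA| = 24.7, A = (-41.141, -35.947). Then |UA| = |A − U| = 54.633.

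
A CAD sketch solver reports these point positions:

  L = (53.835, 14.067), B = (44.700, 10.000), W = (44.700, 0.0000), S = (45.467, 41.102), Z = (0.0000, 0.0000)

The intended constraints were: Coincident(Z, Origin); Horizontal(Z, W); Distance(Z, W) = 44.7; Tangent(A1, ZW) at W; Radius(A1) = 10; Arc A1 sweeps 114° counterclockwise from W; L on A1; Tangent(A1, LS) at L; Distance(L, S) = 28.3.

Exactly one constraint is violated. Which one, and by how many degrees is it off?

Tangent(A1, LS) at L — off by 6.80°.

Z = (0.00, 0.00) ✓; Z.y = 0.00, W.y = 0.00 ✓; |ZW| = 44.70 ✓; ∠(BW, WZ) = 90.00° ✓; |BW| = 10.00 ✓; bearing(B→L) − bearing(B→W) = 114.0° ✓; |BL| = 9.999 ✓; ∠(BL, LS) = 96.80° ✗; |LS| = 28.30 ✓.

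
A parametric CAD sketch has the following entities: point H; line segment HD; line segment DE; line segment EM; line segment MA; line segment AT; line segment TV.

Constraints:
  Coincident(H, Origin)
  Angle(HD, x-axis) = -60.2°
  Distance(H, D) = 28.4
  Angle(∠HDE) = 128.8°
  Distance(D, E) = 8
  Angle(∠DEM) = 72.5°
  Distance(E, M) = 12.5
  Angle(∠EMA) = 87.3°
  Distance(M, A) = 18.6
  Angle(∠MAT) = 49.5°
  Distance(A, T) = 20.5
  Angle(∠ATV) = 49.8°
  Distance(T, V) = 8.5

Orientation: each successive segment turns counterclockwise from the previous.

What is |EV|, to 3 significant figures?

6.24

H is at the origin; HD runs at -60.2° with length 28.4, so D = (14.1, -24.6). ∠HDE = 128.8° gives DE at -9.00° from the x-axis; with |DE| = 8.0, E = (22.0, -25.9). ∠DEM = 72.5° gives EM at 98.5° from the x-axis; with |EM| = 12.5, M = (20.2, -13.5). ∠EMA = 87.3° gives MA at -169° from the x-axis; with |MA| = 18.6, A = (1.92, -17.1). ∠MAT = 49.5° gives AT at -38.3° from the x-axis; with |AT| = 20.5, T = (18.0, -29.9). ∠ATV = 49.8° gives TV at 91.9° from the x-axis; with |TV| = 8.5, V = (17.7, -21.4). Then |EV| = |V − E| = 6.24.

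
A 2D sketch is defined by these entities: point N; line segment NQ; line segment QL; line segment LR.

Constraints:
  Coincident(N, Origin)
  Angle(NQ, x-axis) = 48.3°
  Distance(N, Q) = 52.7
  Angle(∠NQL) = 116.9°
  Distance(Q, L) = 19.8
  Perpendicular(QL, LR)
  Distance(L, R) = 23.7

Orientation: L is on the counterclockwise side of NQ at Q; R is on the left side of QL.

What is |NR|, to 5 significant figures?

49.472

∠NQL = 116.9°, so QL runs at 48.3° + (180° − 116.9°) = 111.40° from the x-axis; with |QL| = 19.8, L = Q + 19.8·(cos 111.40°, sin 111.40°) = (27.833, 57.783). The perpendicularity gives LR at right angles to QL; with |LR| = 23.7 on the left of QL, R = L + 23.7·(-0.93106, -0.36488) = (5.7671, 49.135). Then |NR| = |R − N| = 49.472.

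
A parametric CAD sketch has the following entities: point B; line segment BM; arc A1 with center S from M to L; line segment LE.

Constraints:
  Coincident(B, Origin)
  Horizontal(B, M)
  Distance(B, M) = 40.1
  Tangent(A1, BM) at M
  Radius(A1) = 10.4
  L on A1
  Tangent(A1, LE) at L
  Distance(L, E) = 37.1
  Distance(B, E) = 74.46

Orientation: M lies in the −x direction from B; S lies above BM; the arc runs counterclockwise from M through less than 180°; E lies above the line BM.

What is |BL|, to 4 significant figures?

37.84

B is at the origin; BM is horizontal with |BM| = 40.1 and M on the −x side, so M = (-40.10, 0.000). The tangent condition forces SM to be normal to BM, so S = M + (0, 10.4) = (-40.10, 10.40). Since SL ⟂ LE (tangency), |SE| = √(10.4² + 37.1²) = 38.53 regardless of where L sits on A1. So E lies on both circle(B, 74.46) and circle(S, 38.53); the above-BM intersection is E = (-60.91, 42.83). L is the foot of the tangent from E: L = (-33.19, 18.17).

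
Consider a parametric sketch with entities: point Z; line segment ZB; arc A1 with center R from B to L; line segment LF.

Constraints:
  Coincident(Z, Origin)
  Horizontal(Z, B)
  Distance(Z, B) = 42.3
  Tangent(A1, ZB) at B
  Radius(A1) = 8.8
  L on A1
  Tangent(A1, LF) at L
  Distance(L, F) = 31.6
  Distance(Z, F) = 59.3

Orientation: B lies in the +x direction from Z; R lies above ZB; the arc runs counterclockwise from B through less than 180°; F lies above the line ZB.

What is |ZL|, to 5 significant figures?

51.989

Checks: |RL| = 8.800 ✓; ∠(RL, LF) = 90.00° ✓; |LF| = 31.60 ✓; |ZF| = 59.30 ✓.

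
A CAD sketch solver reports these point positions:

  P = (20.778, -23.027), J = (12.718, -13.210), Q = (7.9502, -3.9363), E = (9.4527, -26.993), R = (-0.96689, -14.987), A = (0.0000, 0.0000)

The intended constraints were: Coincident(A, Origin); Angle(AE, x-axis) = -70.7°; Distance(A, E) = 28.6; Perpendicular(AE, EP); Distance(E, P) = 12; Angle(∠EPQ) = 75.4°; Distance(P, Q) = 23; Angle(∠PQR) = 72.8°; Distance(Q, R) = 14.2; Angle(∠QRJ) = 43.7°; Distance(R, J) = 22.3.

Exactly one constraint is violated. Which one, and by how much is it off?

Distance(R, J) = 22.3 — off by 8.50.

A = (0.00, 0.00) ✓; AE at -70.70° ✓; |AE| = 28.60 ✓; ∠(AE, EP) = 90.00° ✓; |EP| = 12.00 ✓; ∠EPQ = 75.40° ✓; |PQ| = 23.00 ✓; ∠PQR = 72.80° ✓; |QR| = 14.20 ✓; ∠QRJ = 43.70° ✓; |RJ| = 13.80 ✗.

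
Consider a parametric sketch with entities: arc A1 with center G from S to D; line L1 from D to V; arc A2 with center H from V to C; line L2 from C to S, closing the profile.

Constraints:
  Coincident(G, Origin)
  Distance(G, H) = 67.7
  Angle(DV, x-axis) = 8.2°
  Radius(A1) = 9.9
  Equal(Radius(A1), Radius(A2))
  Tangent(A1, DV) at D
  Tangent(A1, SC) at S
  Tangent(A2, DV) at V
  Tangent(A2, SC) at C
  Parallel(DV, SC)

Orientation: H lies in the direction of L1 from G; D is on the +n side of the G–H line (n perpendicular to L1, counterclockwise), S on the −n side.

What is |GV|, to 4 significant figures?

68.42

Tangency of A1 to both parallel lines with radius 9.9 puts D and S at G ± 9.9·n: D = (-1.412, 9.799), S = (1.412, -9.799). Equal radii place V and C the same way about H: V = H + 9.9·n = (65.60, 19.45), C = H − 9.9·n = (68.42, -0.1428). Then |GV| = |V − G| = 68.42.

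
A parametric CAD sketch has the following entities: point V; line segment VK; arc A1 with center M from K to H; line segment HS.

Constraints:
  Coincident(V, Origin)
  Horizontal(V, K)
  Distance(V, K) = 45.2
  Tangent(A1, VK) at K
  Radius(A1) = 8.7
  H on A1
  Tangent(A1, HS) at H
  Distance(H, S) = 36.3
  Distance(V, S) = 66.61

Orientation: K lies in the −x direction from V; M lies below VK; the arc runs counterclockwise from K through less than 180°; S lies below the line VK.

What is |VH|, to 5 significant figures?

54.725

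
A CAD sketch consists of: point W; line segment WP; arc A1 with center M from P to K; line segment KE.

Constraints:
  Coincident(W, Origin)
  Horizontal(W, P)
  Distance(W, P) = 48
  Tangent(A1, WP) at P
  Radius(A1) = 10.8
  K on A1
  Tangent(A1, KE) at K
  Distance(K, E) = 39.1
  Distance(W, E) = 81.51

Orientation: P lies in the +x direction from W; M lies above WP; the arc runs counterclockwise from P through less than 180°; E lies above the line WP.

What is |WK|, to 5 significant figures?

59.179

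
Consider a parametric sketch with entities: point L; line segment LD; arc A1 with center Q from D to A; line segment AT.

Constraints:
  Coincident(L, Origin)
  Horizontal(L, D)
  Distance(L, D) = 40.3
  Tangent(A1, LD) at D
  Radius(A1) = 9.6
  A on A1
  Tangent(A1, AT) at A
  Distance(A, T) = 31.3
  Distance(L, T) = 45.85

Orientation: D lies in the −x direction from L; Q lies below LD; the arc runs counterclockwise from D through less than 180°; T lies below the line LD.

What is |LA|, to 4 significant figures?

49.85

Checks: ∠(QD, DL) = 90.00° ✓; |QD| = 9.600 ✓; |QA| = 9.600 ✓; ∠(QA, AT) = 90.00° ✓; |AT| = 31.30 ✓; |LT| = 45.85 ✓.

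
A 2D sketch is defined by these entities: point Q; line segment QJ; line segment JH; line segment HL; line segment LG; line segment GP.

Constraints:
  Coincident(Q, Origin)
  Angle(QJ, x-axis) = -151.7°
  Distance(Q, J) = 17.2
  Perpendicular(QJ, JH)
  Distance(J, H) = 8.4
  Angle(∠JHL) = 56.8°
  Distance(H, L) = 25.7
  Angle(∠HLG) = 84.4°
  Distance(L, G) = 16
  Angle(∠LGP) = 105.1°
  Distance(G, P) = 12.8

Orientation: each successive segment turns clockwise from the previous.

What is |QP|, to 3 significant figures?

21.8

∠HLG = 84.4° gives LG at -100° from the x-axis; with |LG| = 16.0, G = (3.56, -18.7). ∠LGP = 105.1° gives GP at -175° from the x-axis; with |GP| = 12.8, P = (-9.20, -19.7). Then |QP| = |P − Q| = 21.8.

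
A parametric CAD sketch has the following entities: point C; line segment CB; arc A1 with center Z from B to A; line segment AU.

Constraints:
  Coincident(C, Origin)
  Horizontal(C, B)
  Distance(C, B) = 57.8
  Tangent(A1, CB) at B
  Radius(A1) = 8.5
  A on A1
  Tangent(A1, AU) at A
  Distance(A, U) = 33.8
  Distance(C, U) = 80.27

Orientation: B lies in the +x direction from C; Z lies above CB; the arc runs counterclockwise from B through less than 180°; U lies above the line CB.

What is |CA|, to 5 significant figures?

66.749

Checks: ∠(ZB, BC) = 90.00° ✓; |ZB| = 8.500 ✓; |ZA| = 8.500 ✓; ∠(ZA, AU) = 90.00° ✓; |AU| = 33.80 ✓; |CU| = 80.27 ✓.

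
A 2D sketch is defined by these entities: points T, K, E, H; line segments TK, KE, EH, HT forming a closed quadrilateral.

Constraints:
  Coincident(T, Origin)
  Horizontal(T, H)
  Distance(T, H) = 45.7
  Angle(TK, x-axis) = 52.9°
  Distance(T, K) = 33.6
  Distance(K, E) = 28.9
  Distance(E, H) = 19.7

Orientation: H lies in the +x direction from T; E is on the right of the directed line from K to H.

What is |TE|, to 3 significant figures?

26.1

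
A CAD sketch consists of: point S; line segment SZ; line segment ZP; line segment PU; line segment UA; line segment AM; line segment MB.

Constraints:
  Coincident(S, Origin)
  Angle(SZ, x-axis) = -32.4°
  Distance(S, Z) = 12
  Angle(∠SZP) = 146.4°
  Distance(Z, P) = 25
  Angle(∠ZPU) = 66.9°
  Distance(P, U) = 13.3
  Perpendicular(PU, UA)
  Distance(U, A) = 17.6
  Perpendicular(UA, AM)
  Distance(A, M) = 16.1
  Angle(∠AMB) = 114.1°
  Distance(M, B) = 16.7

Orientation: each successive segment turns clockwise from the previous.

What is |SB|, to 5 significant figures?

40.114

S is at the origin; SZ runs at -32.4° with length 12.0, so Z = (10.132, -6.4299). ∠SZP = 146.4° gives ZP at -66.000° from the x-axis; with |ZP| = 25.0, P = (20.300, -29.269). ∠ZPU = 66.9° gives PU at -179.10° from the x-axis; with |PU| = 13.3, U = (7.0020, -29.477). PU ⟂ UA, so UA runs at 90.900°; with |UA| = 17.6, A = (6.7255, -11.880). UA ⟂ AM, so AM runs at 0.90000°; with |AM| = 16.1, M = (22.824, -11.627). ∠AMB = 114.1° gives MB at -65.000° from the x-axis; with |MB| = 16.7, B = (29.881, -26.762). Then |SB| = |B − S| = 40.114.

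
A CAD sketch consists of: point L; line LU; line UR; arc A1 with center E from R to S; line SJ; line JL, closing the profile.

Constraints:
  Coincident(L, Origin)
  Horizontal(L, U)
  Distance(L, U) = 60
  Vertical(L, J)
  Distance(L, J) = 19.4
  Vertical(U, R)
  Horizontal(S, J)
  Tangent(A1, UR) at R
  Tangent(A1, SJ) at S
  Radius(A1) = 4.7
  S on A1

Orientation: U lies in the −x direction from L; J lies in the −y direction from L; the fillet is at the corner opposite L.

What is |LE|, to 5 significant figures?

57.220

L is at the origin; L and U share the same y with |LU| = 60.0 and U on the −x side, so U = (-60.000, 0.0000). L and J share the same x with |LJ| = 19.4 and J on the −y side, so J = (0.0000, -19.400). The virtual corner opposite L is at (-60.000, -19.400). Since A1 is tangent to UR there, ER ⟂ UR and the tangent condition forces ES to be normal to SJ, with radius 4.7, so the center E sits 4.7 in from both sides at E = (-55.300, -14.700). Then |LE| = |E − L| = 57.220.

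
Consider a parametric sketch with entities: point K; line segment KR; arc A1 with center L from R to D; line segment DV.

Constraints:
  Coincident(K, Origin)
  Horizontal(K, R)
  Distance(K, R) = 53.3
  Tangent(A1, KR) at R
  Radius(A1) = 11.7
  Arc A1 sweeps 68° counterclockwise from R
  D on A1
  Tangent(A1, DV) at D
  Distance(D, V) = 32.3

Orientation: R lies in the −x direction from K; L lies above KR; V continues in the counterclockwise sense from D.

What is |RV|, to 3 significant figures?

43.8

On A1, R sits at bearing -90° from L; a 68° counterclockwise sweep puts D at bearing -22°, so D = L + 11.7·(cos -22°, sin -22°) = (-42.5, 7.32). The tangent condition forces LD to be normal to DV, so DV runs along (−sin -22°, cos -22°); with |DV| = 32.3, V = (-30.4, 37.3). Then |RV| = |V − R| = 43.8.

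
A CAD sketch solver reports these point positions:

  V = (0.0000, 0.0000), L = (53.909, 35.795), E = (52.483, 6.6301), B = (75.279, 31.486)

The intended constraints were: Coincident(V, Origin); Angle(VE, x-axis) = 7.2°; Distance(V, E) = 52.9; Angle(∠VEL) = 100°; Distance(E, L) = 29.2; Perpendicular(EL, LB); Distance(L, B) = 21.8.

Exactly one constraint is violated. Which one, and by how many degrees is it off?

Perpendicular(EL, LB) — off by 8.60°.

V = (0.00, 0.00) ✓; VE at 7.200° ✓; |VE| = 52.90 ✓; ∠VEL = 100.0° ✓; |EL| = 29.20 ✓; ∠(EL, LB) = 98.60° ✗; |LB| = 21.80 ✓.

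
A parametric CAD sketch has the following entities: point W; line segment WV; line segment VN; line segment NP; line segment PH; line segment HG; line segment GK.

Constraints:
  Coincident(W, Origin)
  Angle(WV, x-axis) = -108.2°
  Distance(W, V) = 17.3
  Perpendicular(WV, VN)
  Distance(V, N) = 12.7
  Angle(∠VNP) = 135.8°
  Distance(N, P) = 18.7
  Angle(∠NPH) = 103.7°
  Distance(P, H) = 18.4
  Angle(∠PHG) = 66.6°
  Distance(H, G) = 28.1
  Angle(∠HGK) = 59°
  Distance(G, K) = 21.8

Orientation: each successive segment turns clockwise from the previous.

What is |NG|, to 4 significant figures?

13.94

∠NPH = 103.7° gives PH at 41.30° from the x-axis; with |PH| = 18.4, H = (-12.31, 16.25). ∠PHG = 66.6° gives HG at -72.10° from the x-axis; with |HG| = 28.1, G = (-3.672, -10.49). Then |NG| = |G − N| = 13.94.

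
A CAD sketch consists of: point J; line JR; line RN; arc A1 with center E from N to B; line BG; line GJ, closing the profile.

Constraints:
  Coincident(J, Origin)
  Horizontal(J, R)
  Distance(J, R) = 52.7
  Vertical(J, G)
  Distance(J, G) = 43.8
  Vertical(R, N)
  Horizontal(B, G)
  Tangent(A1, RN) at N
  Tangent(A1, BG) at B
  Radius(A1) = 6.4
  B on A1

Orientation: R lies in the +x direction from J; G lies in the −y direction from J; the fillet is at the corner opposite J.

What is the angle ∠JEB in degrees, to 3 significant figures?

129°

J is at the origin; J and R share the same y with |JR| = 52.7 and R on the +x side, so R = (52.7, 0.00). J and G share the same x with |JG| = 43.8 and G on the −y side, so G = (0.00, -43.8). The virtual corner opposite J is at (52.7, -43.8). Since A1 is tangent to RN there, EN ⟂ RN and the tangent condition forces EB to be normal to BG, with radius 6.4, so the center E sits 6.4 in from both sides at E = (46.3, -37.4). That places the tangent points at N = (52.7, -37.4) on RN and B = (46.3, -43.8) on BG. Then cos ∠JEB = EJ·EB / (|EJ||EB|), giving 129°.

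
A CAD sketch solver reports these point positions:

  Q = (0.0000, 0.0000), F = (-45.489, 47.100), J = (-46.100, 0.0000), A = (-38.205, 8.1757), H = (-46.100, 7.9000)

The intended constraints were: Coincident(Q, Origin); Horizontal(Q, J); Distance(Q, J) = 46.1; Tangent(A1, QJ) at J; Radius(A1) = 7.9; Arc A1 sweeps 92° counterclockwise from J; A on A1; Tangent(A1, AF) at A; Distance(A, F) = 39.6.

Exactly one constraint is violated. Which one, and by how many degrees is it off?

Tangent(A1, AF) at A — off by 8.60°.

Q = (0.00, 0.00) ✓; Q.y = 0.00, J.y = 0.00 ✓; |QJ| = 46.10 ✓; ∠(HJ, JQ) = 90.00° ✓; |HJ| = 7.900 ✓; bearing(H→A) − bearing(H→J) = 92.00° ✓; |HA| = 7.900 ✓; ∠(HA, AF) = 81.40° ✗; |AF| = 39.60 ✓.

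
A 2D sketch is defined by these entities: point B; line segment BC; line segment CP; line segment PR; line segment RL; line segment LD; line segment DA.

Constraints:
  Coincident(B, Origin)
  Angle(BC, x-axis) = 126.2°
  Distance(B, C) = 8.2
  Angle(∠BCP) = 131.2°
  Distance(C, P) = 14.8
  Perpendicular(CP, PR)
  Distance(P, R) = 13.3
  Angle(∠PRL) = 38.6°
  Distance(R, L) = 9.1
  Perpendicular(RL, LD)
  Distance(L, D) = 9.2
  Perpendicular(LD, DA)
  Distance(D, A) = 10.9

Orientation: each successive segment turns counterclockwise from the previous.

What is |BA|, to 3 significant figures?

28.7

B is at the origin; BC runs at 126.2° with length 8.2, so C = (-4.84, 6.62). ∠BCP = 131.2° gives CP at 175° from the x-axis; with |CP| = 14.8, P = (-19.6, 7.91). CP is perpendicular to PR, so PR runs at -95.0°; with |PR| = 13.3, R = (-20.7, -5.34). ∠PRL = 38.6° gives RL at 46.4° from the x-axis; with |RL| = 9.1, L = (-14.5, 1.25). RL ⟂ LD, so LD runs at 136°; with |LD| = 9.2, D = (-21.1, 7.59). LD ⟂ DA, so DA runs at -134°; with |DA| = 10.9, A = (-28.6, -0.301). Then |BA| = |A − B| = 28.7.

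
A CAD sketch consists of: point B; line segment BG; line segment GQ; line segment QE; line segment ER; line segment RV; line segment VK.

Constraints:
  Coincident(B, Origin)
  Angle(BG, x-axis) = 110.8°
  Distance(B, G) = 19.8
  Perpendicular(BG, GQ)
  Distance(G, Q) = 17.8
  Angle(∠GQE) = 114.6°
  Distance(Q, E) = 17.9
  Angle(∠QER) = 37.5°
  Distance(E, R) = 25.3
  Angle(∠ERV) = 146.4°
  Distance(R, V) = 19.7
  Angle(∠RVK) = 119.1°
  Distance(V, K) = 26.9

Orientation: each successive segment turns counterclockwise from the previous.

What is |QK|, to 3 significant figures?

36.9

∠ERV = 146.4° gives RV at 82.3° from the x-axis; with |RV| = 19.7, V = (-5.52, 32.9). ∠RVK = 119.1° gives VK at 143° from the x-axis; with |VK| = 26.9, K = (-27.1, 49.0). Then |QK| = |K − Q| = 36.9.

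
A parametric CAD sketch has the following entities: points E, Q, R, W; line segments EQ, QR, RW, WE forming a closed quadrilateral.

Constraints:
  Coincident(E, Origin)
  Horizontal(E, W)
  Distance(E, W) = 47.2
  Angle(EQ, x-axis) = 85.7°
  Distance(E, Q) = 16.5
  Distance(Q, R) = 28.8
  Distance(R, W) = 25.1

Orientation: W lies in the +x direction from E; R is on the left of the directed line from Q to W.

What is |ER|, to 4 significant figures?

35.10

E is at the origin; EW is horizontal with |EW| = 47.2 and W in +x, so W = (47.2, 0). EQ runs at 85.7° with |EQ| = 16.5, so Q = (1.237, 16.45). R is determined by |QR| = 28.8 and |RW| = 25.1 together: it lies at the intersection of circle(Q, 28.8) and circle(W, 25.1). With |QW| = 48.82, the foot of the radical line on QW is 26.45 from Q and the perpendicular offset is √(28.8² − 26.45²) = 11.39. Taking the left-of-QW solution: R = (29.98, 18.26).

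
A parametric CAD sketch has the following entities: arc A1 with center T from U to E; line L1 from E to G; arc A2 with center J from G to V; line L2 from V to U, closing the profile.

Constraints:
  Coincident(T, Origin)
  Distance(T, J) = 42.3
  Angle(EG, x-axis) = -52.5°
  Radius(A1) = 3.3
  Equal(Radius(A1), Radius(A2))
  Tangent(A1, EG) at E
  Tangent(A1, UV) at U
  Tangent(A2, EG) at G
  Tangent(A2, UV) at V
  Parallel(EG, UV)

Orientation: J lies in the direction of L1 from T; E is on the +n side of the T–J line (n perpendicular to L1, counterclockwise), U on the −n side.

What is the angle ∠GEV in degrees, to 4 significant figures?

8.868°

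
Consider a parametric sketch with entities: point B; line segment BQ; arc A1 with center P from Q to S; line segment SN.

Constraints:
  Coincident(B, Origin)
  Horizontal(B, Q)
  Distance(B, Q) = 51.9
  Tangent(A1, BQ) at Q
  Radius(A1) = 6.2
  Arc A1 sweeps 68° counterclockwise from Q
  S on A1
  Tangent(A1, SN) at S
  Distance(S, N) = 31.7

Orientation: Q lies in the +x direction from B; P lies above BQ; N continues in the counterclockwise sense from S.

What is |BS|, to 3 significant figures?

57.8

The tangent condition forces PQ to be normal to BQ, so P = Q + (0, 6.2) = (51.9, 6.20). On A1, Q sits at bearing -90° from P; a 68° counterclockwise sweep puts S at bearing -22°, so S = P + 6.2·(cos -22°, sin -22°) = (57.6, 3.88). Then |BS| = |S − B| = 57.8.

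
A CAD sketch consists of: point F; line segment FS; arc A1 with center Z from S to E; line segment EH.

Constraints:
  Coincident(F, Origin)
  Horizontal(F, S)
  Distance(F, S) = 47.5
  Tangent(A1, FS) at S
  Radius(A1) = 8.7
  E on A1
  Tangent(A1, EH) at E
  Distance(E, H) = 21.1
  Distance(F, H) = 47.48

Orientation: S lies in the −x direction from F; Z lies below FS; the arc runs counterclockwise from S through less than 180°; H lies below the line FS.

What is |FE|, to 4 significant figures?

55.39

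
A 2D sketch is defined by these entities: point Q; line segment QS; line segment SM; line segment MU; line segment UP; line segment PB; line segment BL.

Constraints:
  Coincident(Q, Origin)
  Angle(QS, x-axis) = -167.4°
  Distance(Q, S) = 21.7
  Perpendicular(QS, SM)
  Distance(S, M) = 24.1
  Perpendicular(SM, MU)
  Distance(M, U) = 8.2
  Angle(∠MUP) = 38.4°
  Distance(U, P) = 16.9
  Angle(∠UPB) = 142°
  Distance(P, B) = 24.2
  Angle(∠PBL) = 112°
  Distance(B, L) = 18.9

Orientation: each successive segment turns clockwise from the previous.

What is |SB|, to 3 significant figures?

32.2

Q is at the origin; QS runs at -167.4° with length 21.7, so S = (-21.2, -4.73). QS ⟂ SM, so SM runs at 103°; with |SM| = 24.1, M = (-26.4, 18.8). The perpendicularity gives MU at right angles to SM, so MU runs at 12.6°; with |MU| = 8.2, U = (-18.4, 20.6). ∠MUP = 38.4° gives UP at -129° from the x-axis; with |UP| = 16.9, P = (-29.1, 7.44). ∠UPB = 142.0° gives PB at -167° from the x-axis; with |PB| = 24.2, B = (-52.6, 2.00). Then |SB| = |B − S| = 32.2.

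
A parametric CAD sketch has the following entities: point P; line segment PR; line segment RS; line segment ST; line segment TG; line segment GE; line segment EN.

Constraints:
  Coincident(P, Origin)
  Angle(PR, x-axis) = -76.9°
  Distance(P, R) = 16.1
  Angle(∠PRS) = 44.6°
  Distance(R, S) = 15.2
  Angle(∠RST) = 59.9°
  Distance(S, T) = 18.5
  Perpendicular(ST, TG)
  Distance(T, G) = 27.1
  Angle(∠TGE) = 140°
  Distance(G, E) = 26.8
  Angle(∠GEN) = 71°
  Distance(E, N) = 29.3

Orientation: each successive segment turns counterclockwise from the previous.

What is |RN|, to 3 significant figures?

23.4

∠TGE = 140.0° gives GE at -51.4° from the x-axis; with |GE| = 26.8, E = (9.15, -50.3). ∠GEN = 71.0° gives EN at 57.6° from the x-axis; with |EN| = 29.3, N = (24.9, -25.6). Then |RN| = |N − R| = 23.4.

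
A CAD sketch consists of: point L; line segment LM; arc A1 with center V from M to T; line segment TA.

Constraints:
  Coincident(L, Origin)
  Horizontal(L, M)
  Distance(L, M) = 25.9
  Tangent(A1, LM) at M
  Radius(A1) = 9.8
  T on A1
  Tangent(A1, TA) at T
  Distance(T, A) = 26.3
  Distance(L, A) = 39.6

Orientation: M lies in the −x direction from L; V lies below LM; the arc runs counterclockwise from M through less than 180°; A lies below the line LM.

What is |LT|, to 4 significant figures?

37.06

Checks: ∠(VM, ML) = 90.00° ✓; |VM| = 9.800 ✓; |VT| = 9.800 ✓; ∠(VT, TA) = 90.00° ✓; |TA| = 26.30 ✓; |LA| = 39.60 ✓.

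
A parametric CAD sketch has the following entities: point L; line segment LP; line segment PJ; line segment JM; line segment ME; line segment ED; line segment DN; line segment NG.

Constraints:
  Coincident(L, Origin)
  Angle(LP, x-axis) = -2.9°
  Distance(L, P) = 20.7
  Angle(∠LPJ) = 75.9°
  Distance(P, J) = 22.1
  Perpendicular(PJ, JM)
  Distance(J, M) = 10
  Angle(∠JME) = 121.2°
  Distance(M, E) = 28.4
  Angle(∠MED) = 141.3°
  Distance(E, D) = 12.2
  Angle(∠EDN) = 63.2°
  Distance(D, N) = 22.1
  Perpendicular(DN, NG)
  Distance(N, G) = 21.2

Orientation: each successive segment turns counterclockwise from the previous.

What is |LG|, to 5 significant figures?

11.127

∠EDN = 63.2° gives DN at 45.500° from the x-axis; with |DN| = 22.1, N = (16.260, -3.7909). The perpendicularity gives NG at right angles to DN, so NG runs at 135.50°; with |NG| = 21.2, G = (1.1387, 11.068). Then |LG| = |G − L| = 11.127.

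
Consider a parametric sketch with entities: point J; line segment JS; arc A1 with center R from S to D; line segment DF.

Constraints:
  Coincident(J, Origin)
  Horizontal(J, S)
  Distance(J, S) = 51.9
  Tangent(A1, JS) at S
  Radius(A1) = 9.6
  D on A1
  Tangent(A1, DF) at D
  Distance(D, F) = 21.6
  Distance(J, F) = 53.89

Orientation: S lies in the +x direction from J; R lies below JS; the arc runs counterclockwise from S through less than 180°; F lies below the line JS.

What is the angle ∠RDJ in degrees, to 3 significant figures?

163°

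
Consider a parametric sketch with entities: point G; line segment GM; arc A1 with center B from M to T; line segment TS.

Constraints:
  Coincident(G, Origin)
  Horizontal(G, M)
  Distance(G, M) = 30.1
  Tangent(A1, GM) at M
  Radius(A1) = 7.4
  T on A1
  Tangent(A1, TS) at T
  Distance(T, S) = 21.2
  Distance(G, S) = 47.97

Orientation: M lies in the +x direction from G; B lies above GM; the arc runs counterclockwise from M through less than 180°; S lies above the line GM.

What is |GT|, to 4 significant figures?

38.11

Checks: ∠(BM, MG) = 90.00° ✓; |BT| = 7.400 ✓; ∠(BT, TS) = 90.00° ✓; |TS| = 21.20 ✓; |GS| = 47.97 ✓.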